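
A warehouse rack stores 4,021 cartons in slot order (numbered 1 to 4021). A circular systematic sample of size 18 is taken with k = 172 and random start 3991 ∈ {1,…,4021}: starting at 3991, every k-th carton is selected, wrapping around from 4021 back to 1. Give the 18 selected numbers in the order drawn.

3991, 142, 314, 486, 658, 830, 1002, 1174, 1346, 1518, 1690, 1862, 2034, 2206, 2378, 2550, 2722, 2894

Selection 1: 3991
Selection 2: 3991 + 172 = 4163 → 4163 − 4021 = 142
Selection 3: 142 + 172 = 314
Selection 4: 314 + 172 = 486
Selection 5: 486 + 172 = 658
Selection 6: 658 + 172 = 830
Selection 7: 830 + 172 = 1002
Selection 8: 1002 + 172 = 1174
Selection 9: 1174 + 172 = 1346
Selection 10: 1346 + 172 = 1518
Selection 11: 1518 + 172 = 1690
Selection 12: 1690 + 172 = 1862
Selection 13: 1862 + 172 = 2034
Selection 14: 2034 + 172 = 2206
Selection 15: 2206 + 172 = 2378
Selection 16: 2378 + 172 = 2550
Selection 17: 2550 + 172 = 2722
Selection 18: 2722 + 172 = 2894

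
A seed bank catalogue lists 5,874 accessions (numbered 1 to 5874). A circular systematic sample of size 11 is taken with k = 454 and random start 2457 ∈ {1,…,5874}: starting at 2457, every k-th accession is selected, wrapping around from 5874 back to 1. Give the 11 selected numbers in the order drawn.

2457, 2911, 3365, 3819, 4273, 4727, 5181, 5635, 215, 669, 1123

Selection 1: 2457
Selection 2: 2457 + 454 = 2911
Selection 3: 2911 + 454 = 3365
Selection 4: 3365 + 454 = 3819
Selection 5: 3819 + 454 = 4273
Selection 6: 4273 + 454 = 4727
Selection 7: 4727 + 454 = 5181
Selection 8: 5181 + 454 = 5635
Selection 9: 5635 + 454 = 6089 → 6089 − 5874 = 215
Selection 10: 215 + 454 = 669
Selection 11: 669 + 454 = 1123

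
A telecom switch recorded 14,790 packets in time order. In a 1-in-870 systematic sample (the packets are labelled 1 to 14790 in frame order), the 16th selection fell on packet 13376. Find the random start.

326

k = 870
r = 13376 − (16−1)×870 = 13376 − 13050 = 326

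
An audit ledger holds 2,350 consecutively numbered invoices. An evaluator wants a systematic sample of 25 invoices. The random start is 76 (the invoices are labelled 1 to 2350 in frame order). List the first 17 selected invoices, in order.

k = N/n = 2350/25 = 94
invoice 1: 76
invoice 2: 76 + 94 = 170
invoice 3: 170 + 94 = 264
invoice 4: 264 + 94 = 358
invoice 5: 358 + 94 = 452
invoice 6: 452 + 94 = 546
invoice 7: 546 + 94 = 640
invoice 8: 640 + 94 = 734
invoice 9: 734 + 94 = 828
invoice 10: 828 + 94 = 922
invoice 11: 922 + 94 = 1016
invoice 12: 1016 + 94 = 1110
invoice 13: 1110 + 94 = 1204
invoice 14: 1204 + 94 = 1298
invoice 15: 1298 + 94 = 1392
invoice 16: 1392 + 94 = 1486
invoice 17: 1486 + 94 = 1580

76, 170, 264, 358, 452, 546, 640, 734, 828, 922, 1016, 1110, 1204, 1298, 1392, 1486, 1580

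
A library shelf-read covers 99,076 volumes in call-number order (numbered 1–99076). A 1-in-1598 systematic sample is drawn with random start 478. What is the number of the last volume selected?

k = 1598
62nd selection = r + (62−1)·k = 478 + 61×1598 = 478 + 97478 = 97956

97956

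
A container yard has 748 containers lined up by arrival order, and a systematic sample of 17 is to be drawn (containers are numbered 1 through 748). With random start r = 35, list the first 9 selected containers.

35, 79, 123, 167, 211, 255, 299, 343, 387

k = N/n = 748/17 = 44
container 1: 35
container 2: 35 + 44 = 79
container 3: 79 + 44 = 123
container 4: 123 + 44 = 167
container 5: 167 + 44 = 211
container 6: 211 + 44 = 255
container 7: 255 + 44 = 299
container 8: 299 + 44 = 343
container 9: 343 + 44 = 387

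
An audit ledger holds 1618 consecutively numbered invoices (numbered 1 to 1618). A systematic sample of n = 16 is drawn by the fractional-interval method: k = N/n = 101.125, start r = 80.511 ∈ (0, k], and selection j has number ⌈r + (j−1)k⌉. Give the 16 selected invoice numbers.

81, 182, 283, 384, 486, 587, 688, 789, 890, 991, 1092, 1193, 1295, 1396, 1497, 1598

j=1: r + 0k = 80.511 → ⌈·⌉ = 81
j=2: r + 1k = 181.636 → ⌈·⌉ = 182
j=3: r + 2k = 282.761 → ⌈·⌉ = 283
j=4: r + 3k = 383.886 → ⌈·⌉ = 384
j=5: r + 4k = 485.011 → ⌈·⌉ = 486
j=6: r + 5k = 586.136 → ⌈·⌉ = 587
j=7: r + 6k = 687.261 → ⌈·⌉ = 688
j=8: r + 7k = 788.386 → ⌈·⌉ = 789
j=9: r + 8k = 889.511 → ⌈·⌉ = 890
j=10: r + 9k = 990.636 → ⌈·⌉ = 991
j=11: r + 10k = 1091.761 → ⌈·⌉ = 1092
j=12: r + 11k = 1192.886 → ⌈·⌉ = 1193
j=13: r + 12k = 1294.011 → ⌈·⌉ = 1295
j=14: r + 13k = 1395.136 → ⌈·⌉ = 1396
j=15: r + 14k = 1496.261 → ⌈·⌉ = 1497
j=16: r + 15k = 1597.386 → ⌈·⌉ = 1598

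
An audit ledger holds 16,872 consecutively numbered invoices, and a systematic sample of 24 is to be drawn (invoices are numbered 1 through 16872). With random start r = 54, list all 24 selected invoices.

54, 757, 1460, 2163, 2866, 3569, 4272, 4975, 5678, 6381, 7084, 7787, 8490, 9193, 9896, 10599, 11302, 12005, 12708, 13411, 14114, 14817, 15520, 16223

k = N/n = 16872/24 = 703
invoice 1: 54
invoice 2: 54 + 703 = 757
invoice 3: 757 + 703 = 1460
invoice 4: 1460 + 703 = 2163
invoice 5: 2163 + 703 = 2866
invoice 6: 2866 + 703 = 3569
invoice 7: 3569 + 703 = 4272
invoice 8: 4272 + 703 = 4975
invoice 9: 4975 + 703 = 5678
invoice 10: 5678 + 703 = 6381
invoice 11: 6381 + 703 = 7084
invoice 12: 7084 + 703 = 7787
invoice 13: 7787 + 703 = 8490
invoice 14: 8490 + 703 = 9193
invoice 15: 9193 + 703 = 9896
invoice 16: 9896 + 703 = 10599
invoice 17: 10599 + 703 = 11302
invoice 18: 11302 + 703 = 12005
invoice 19: 12005 + 703 = 12708
invoice 20: 12708 + 703 = 13411
invoice 21: 13411 + 703 = 14114
invoice 22: 14114 + 703 = 14817
invoice 23: 14817 + 703 = 15520
invoice 24: 15520 + 703 = 16223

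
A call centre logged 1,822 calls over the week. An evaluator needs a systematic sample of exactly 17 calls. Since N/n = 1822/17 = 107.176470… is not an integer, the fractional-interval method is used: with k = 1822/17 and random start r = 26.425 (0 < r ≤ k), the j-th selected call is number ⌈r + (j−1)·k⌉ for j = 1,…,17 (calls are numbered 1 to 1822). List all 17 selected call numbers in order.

j=1: r + 0k = 26.425 → ⌈·⌉ = 27
j=2: r + 1k = 133.601470… → ⌈·⌉ = 134
j=3: r + 2k = 240.777941… → ⌈·⌉ = 241
j=4: r + 3k = 347.954411… → ⌈·⌉ = 348
j=5: r + 4k = 455.130882… → ⌈·⌉ = 456
j=6: r + 5k = 562.307352… → ⌈·⌉ = 563
j=7: r + 6k = 669.483823… → ⌈·⌉ = 670
j=8: r + 7k = 776.660294… → ⌈·⌉ = 777
j=9: r + 8k = 883.836764… → ⌈·⌉ = 884
j=10: r + 9k = 991.013235… → ⌈·⌉ = 992
j=11: r + 10k = 1098.189705… → ⌈·⌉ = 1099
j=12: r + 11k = 1205.366176… → ⌈·⌉ = 1206
j=13: r + 12k = 1312.542647… → ⌈·⌉ = 1313
j=14: r + 13k = 1419.719117… → ⌈·⌉ = 1420
j=15: r + 14k = 1526.895588… → ⌈·⌉ = 1527
j=16: r + 15k = 1634.072058… → ⌈·⌉ = 1635
j=17: r + 16k = 1741.248529… → ⌈·⌉ = 1742

27, 134, 241, 348, 456, 563, 670, 777, 884, 992, 1099, 1206, 1313, 1420, 1527, 1635, 1742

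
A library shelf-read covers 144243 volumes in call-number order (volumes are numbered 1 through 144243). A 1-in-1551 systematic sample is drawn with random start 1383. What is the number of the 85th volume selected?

131667

k = 1551
85th selection = r + (85−1)·k = 1383 + 84×1551 = 1383 + 130284 = 131667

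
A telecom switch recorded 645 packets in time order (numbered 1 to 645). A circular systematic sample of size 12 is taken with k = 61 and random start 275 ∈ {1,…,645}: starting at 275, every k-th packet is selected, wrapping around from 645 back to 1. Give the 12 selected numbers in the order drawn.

275, 336, 397, 458, 519, 580, 641, 57, 118, 179, 240, 301

Selection 1: 275
Selection 2: 275 + 61 = 336
Selection 3: 336 + 61 = 397
Selection 4: 397 + 61 = 458
Selection 5: 458 + 61 = 519
Selection 6: 519 + 61 = 580
Selection 7: 580 + 61 = 641
Selection 8: 641 + 61 = 702 → 702 − 645 = 57
Selection 9: 57 + 61 = 118
Selection 10: 118 + 61 = 179
Selection 11: 179 + 61 = 240
Selection 12: 240 + 61 = 301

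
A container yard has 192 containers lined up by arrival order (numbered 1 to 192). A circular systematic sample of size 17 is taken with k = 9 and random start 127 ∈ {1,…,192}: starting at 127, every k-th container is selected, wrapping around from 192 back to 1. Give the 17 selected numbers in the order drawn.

Selection 1: 127
Selection 2: 127 + 9 = 136
Selection 3: 136 + 9 = 145
Selection 4: 145 + 9 = 154
Selection 5: 154 + 9 = 163
Selection 6: 163 + 9 = 172
Selection 7: 172 + 9 = 181
Selection 8: 181 + 9 = 190
Selection 9: 190 + 9 = 199 → 199 − 192 = 7
Selection 10: 7 + 9 = 16
Selection 11: 16 + 9 = 25
Selection 12: 25 + 9 = 34
Selection 13: 34 + 9 = 43
Selection 14: 43 + 9 = 52
Selection 15: 52 + 9 = 61
Selection 16: 61 + 9 = 70
Selection 17: 70 + 9 = 79

127, 136, 145, 154, 163, 172, 181, 190, 7, 16, 25, 34, 43, 52, 61, 70, 79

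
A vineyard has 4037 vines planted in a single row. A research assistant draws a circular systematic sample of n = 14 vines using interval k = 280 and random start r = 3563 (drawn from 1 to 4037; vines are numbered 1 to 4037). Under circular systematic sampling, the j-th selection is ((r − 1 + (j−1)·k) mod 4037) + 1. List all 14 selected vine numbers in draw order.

Selection 1: 3563
Selection 2: 3563 + 280 = 3843
Selection 3: 3843 + 280 = 4123 → 4123 − 4037 = 86
Selection 4: 86 + 280 = 366
Selection 5: 366 + 280 = 646
Selection 6: 646 + 280 = 926
Selection 7: 926 + 280 = 1206
Selection 8: 1206 + 280 = 1486
Selection 9: 1486 + 280 = 1766
Selection 10: 1766 + 280 = 2046
Selection 11: 2046 + 280 = 2326
Selection 12: 2326 + 280 = 2606
Selection 13: 2606 + 280 = 2886
Selection 14: 2886 + 280 = 3166

3563, 3843, 86, 366, 646, 926, 1206, 1486, 1766, 2046, 2326, 2606, 2886, 3166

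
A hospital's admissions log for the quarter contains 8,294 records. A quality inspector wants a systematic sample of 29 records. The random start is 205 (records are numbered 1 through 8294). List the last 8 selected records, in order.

6211, 6497, 6783, 7069, 7355, 7641, 7927, 8213

k = N/n = 8294/29 = 286
22nd selection = 205 + 21×286 = 6211
23rd: 6211 + 286 = 6497
24th: 6497 + 286 = 6783
25th: 6783 + 286 = 7069
26th: 7069 + 286 = 7355
27th: 7355 + 286 = 7641
28th: 7641 + 286 = 7927
29th: 7927 + 286 = 8213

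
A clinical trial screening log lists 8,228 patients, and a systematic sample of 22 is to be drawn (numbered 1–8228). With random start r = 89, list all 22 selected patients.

k = N/n = 8228/22 = 374
patient 1: 89
patient 2: 89 + 374 = 463
patient 3: 463 + 374 = 837
patient 4: 837 + 374 = 1211
patient 5: 1211 + 374 = 1585
patient 6: 1585 + 374 = 1959
patient 7: 1959 + 374 = 2333
patient 8: 2333 + 374 = 2707
patient 9: 2707 + 374 = 3081
patient 10: 3081 + 374 = 3455
patient 11: 3455 + 374 = 3829
patient 12: 3829 + 374 = 4203
patient 13: 4203 + 374 = 4577
patient 14: 4577 + 374 = 4951
patient 15: 4951 + 374 = 5325
patient 16: 5325 + 374 = 5699
patient 17: 5699 + 374 = 6073
patient 18: 6073 + 374 = 6447
patient 19: 6447 + 374 = 6821
patient 20: 6821 + 374 = 7195
patient 21: 7195 + 374 = 7569
patient 22: 7569 + 374 = 7943

89, 463, 837, 1211, 1585, 1959, 2333, 2707, 3081, 3455, 3829, 4203, 4577, 4951, 5325, 5699, 6073, 6447, 6821, 7195, 7569, 7943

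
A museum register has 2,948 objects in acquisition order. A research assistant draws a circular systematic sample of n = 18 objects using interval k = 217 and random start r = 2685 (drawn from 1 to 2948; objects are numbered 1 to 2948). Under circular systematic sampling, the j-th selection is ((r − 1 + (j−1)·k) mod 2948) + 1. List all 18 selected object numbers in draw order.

2685, 2902, 171, 388, 605, 822, 1039, 1256, 1473, 1690, 1907, 2124, 2341, 2558, 2775, 44, 261, 478

Selection 1: 2685
Selection 2: 2685 + 217 = 2902
Selection 3: 2902 + 217 = 3119 → 3119 − 2948 = 171
Selection 4: 171 + 217 = 388
Selection 5: 388 + 217 = 605
Selection 6: 605 + 217 = 822
Selection 7: 822 + 217 = 1039
Selection 8: 1039 + 217 = 1256
Selection 9: 1256 + 217 = 1473
Selection 10: 1473 + 217 = 1690
Selection 11: 1690 + 217 = 1907
Selection 12: 1907 + 217 = 2124
Selection 13: 2124 + 217 = 2341
Selection 14: 2341 + 217 = 2558
Selection 15: 2558 + 217 = 2775
Selection 16: 2775 + 217 = 2992 → 2992 − 2948 = 44
Selection 17: 44 + 217 = 261
Selection 18: 261 + 217 = 478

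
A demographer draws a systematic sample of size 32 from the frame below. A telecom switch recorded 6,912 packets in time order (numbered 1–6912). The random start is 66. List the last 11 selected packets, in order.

4602, 4818, 5034, 5250, 5466, 5682, 5898, 6114, 6330, 6546, 6762

k = N/n = 6912/32 = 216
22nd selection = 66 + 21×216 = 4602
23rd: 4602 + 216 = 4818
24th: 4818 + 216 = 5034
25th: 5034 + 216 = 5250
26th: 5250 + 216 = 5466
27th: 5466 + 216 = 5682
28th: 5682 + 216 = 5898
29th: 5898 + 216 = 6114
30th: 6114 + 216 = 6330
31st: 6330 + 216 = 6546
32nd: 6546 + 216 = 6762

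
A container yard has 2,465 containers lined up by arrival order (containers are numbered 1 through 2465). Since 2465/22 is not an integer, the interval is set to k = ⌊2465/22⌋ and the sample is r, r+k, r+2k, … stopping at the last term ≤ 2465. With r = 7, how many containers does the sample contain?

22

k = ⌊2465/22⌋ = 112
Achieved size = ⌊(2465 − 7)/112⌋ + 1 = ⌊2458/112⌋ + 1 = 21 + 1 = 22
(last selection: 7 + 21×112 = 2359 ≤ 2465; next would be 2471 > 2465)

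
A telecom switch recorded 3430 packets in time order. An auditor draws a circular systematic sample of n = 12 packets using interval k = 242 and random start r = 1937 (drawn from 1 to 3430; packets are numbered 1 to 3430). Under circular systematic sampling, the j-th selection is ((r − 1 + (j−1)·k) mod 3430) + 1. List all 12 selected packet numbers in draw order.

Selection 1: 1937
Selection 2: 1937 + 242 = 2179
Selection 3: 2179 + 242 = 2421
Selection 4: 2421 + 242 = 2663
Selection 5: 2663 + 242 = 2905
Selection 6: 2905 + 242 = 3147
Selection 7: 3147 + 242 = 3389
Selection 8: 3389 + 242 = 3631 → 3631 − 3430 = 201
Selection 9: 201 + 242 = 443
Selection 10: 443 + 242 = 685
Selection 11: 685 + 242 = 927
Selection 12: 927 + 242 = 1169

1937, 2179, 2421, 2663, 2905, 3147, 3389, 201, 443, 685, 927, 1169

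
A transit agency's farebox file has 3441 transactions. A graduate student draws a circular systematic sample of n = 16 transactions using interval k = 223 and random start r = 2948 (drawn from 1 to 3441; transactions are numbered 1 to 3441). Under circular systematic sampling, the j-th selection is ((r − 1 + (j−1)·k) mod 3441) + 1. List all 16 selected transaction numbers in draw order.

Selection 1: 2948
Selection 2: 2948 + 223 = 3171
Selection 3: 3171 + 223 = 3394
Selection 4: 3394 + 223 = 3617 → 3617 − 3441 = 176
Selection 5: 176 + 223 = 399
Selection 6: 399 + 223 = 622
Selection 7: 622 + 223 = 845
Selection 8: 845 + 223 = 1068
Selection 9: 1068 + 223 = 1291
Selection 10: 1291 + 223 = 1514
Selection 11: 1514 + 223 = 1737
Selection 12: 1737 + 223 = 1960
Selection 13: 1960 + 223 = 2183
Selection 14: 2183 + 223 = 2406
Selection 15: 2406 + 223 = 2629
Selection 16: 2629 + 223 = 2852

2948, 3171, 3394, 176, 399, 622, 845, 1068, 1291, 1514, 1737, 1960, 2183, 2406, 2629, 2852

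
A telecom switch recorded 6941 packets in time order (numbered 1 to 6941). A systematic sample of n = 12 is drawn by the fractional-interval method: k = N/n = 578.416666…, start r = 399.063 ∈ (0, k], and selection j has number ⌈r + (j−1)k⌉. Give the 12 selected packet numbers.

400, 978, 1556, 2135, 2713, 3292, 3870, 4448, 5027, 5605, 6184, 6762

j=1: r + 0k = 399.063 → ⌈·⌉ = 400
j=2: r + 1k = 977.479666… → ⌈·⌉ = 978
j=3: r + 2k = 1555.896333… → ⌈·⌉ = 1556
j=4: r + 3k = 2134.313 → ⌈·⌉ = 2135
j=5: r + 4k = 2712.729666… → ⌈·⌉ = 2713
j=6: r + 5k = 3291.146333… → ⌈·⌉ = 3292
j=7: r + 6k = 3869.563 → ⌈·⌉ = 3870
j=8: r + 7k = 4447.979666… → ⌈·⌉ = 4448
j=9: r + 8k = 5026.396333… → ⌈·⌉ = 5027
j=10: r + 9k = 5604.813 → ⌈·⌉ = 5605
j=11: r + 10k = 6183.229666… → ⌈·⌉ = 6184
j=12: r + 11k = 6761.646333… → ⌈·⌉ = 6762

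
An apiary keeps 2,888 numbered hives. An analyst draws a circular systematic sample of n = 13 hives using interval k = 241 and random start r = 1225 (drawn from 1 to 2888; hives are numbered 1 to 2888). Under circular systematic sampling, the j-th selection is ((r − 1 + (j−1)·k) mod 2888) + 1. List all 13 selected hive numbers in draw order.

Selection 1: 1225
Selection 2: 1225 + 241 = 1466
Selection 3: 1466 + 241 = 1707
Selection 4: 1707 + 241 = 1948
Selection 5: 1948 + 241 = 2189
Selection 6: 2189 + 241 = 2430
Selection 7: 2430 + 241 = 2671
Selection 8: 2671 + 241 = 2912 → 2912 − 2888 = 24
Selection 9: 24 + 241 = 265
Selection 10: 265 + 241 = 506
Selection 11: 506 + 241 = 747
Selection 12: 747 + 241 = 988
Selection 13: 988 + 241 = 1229

1225, 1466, 1707, 1948, 2189, 2430, 2671, 24, 265, 506, 747, 988, 1229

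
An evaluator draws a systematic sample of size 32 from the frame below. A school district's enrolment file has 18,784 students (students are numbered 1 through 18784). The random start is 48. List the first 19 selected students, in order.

48, 635, 1222, 1809, 2396, 2983, 3570, 4157, 4744, 5331, 5918, 6505, 7092, 7679, 8266, 8853, 9440, 10027, 10614

k = N/n = 18784/32 = 587
student 1: 48
student 2: 48 + 587 = 635
student 3: 635 + 587 = 1222
student 4: 1222 + 587 = 1809
student 5: 1809 + 587 = 2396
student 6: 2396 + 587 = 2983
student 7: 2983 + 587 = 3570
student 8: 3570 + 587 = 4157
student 9: 4157 + 587 = 4744
student 10: 4744 + 587 = 5331
student 11: 5331 + 587 = 5918
student 12: 5918 + 587 = 6505
student 13: 6505 + 587 = 7092
student 14: 7092 + 587 = 7679
student 15: 7679 + 587 = 8266
student 16: 8266 + 587 = 8853
student 17: 8853 + 587 = 9440
student 18: 9440 + 587 = 10027
student 19: 10027 + 587 = 10614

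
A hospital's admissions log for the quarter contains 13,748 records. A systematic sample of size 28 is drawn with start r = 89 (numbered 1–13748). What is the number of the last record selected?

13346

k = 13748/28 = 491
28th selection = r + (28−1)·k = 89 + 27×491 = 89 + 13257 = 13346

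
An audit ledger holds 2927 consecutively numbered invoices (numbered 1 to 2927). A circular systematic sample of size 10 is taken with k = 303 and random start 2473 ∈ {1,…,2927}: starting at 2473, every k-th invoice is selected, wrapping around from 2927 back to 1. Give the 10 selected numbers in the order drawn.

2473, 2776, 152, 455, 758, 1061, 1364, 1667, 1970, 2273

Selection 1: 2473
Selection 2: 2473 + 303 = 2776
Selection 3: 2776 + 303 = 3079 → 3079 − 2927 = 152
Selection 4: 152 + 303 = 455
Selection 5: 455 + 303 = 758
Selection 6: 758 + 303 = 1061
Selection 7: 1061 + 303 = 1364
Selection 8: 1364 + 303 = 1667
Selection 9: 1667 + 303 = 1970
Selection 10: 1970 + 303 = 2273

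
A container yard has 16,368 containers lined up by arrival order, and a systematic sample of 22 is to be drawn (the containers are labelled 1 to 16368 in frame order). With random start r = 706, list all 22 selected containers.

k = N/n = 16368/22 = 744
container 1: 706
container 2: 706 + 744 = 1450
container 3: 1450 + 744 = 2194
container 4: 2194 + 744 = 2938
container 5: 2938 + 744 = 3682
container 6: 3682 + 744 = 4426
container 7: 4426 + 744 = 5170
container 8: 5170 + 744 = 5914
container 9: 5914 + 744 = 6658
container 10: 6658 + 744 = 7402
container 11: 7402 + 744 = 8146
container 12: 8146 + 744 = 8890
container 13: 8890 + 744 = 9634
container 14: 9634 + 744 = 10378
container 15: 10378 + 744 = 11122
container 16: 11122 + 744 = 11866
container 17: 11866 + 744 = 12610
container 18: 12610 + 744 = 13354
container 19: 13354 + 744 = 14098
container 20: 14098 + 744 = 14842
container 21: 14842 + 744 = 15586
container 22: 15586 + 744 = 16330

706, 1450, 2194, 2938, 3682, 4426, 5170, 5914, 6658, 7402, 8146, 8890, 9634, 10378, 11122, 11866, 12610, 13354, 14098, 14842, 15586, 16330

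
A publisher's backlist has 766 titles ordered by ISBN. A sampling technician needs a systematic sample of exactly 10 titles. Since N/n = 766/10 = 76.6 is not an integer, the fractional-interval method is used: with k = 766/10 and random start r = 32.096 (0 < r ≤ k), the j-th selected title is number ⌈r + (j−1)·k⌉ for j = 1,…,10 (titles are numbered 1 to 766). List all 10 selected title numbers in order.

j=1: r + 0k = 32.096 → ⌈·⌉ = 33
j=2: r + 1k = 108.696 → ⌈·⌉ = 109
j=3: r + 2k = 185.296 → ⌈·⌉ = 186
j=4: r + 3k = 261.896 → ⌈·⌉ = 262
j=5: r + 4k = 338.496 → ⌈·⌉ = 339
j=6: r + 5k = 415.096 → ⌈·⌉ = 416
j=7: r + 6k = 491.696 → ⌈·⌉ = 492
j=8: r + 7k = 568.296 → ⌈·⌉ = 569
j=9: r + 8k = 644.896 → ⌈·⌉ = 645
j=10: r + 9k = 721.496 → ⌈·⌉ = 722

33, 109, 186, 262, 339, 416, 492, 569, 645, 722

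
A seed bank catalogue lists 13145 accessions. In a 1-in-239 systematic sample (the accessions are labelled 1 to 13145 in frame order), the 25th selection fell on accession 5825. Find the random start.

89

k = 239
r = 5825 − (25−1)×239 = 5825 − 5736 = 89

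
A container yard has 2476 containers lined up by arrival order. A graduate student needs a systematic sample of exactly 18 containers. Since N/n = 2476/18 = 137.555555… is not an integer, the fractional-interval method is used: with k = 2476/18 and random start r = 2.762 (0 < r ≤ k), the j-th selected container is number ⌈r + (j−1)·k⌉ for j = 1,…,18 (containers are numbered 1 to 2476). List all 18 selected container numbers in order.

j=1: r + 0k = 2.762 → ⌈·⌉ = 3
j=2: r + 1k = 140.317555… → ⌈·⌉ = 141
j=3: r + 2k = 277.873111… → ⌈·⌉ = 278
j=4: r + 3k = 415.428666… → ⌈·⌉ = 416
j=5: r + 4k = 552.984222… → ⌈·⌉ = 553
j=6: r + 5k = 690.539777… → ⌈·⌉ = 691
j=7: r + 6k = 828.095333… → ⌈·⌉ = 829
j=8: r + 7k = 965.650888… → ⌈·⌉ = 966
j=9: r + 8k = 1103.206444… → ⌈·⌉ = 1104
j=10: r + 9k = 1240.762 → ⌈·⌉ = 1241
j=11: r + 10k = 1378.317555… → ⌈·⌉ = 1379
j=12: r + 11k = 1515.873111… → ⌈·⌉ = 1516
j=13: r + 12k = 1653.428666… → ⌈·⌉ = 1654
j=14: r + 13k = 1790.984222… → ⌈·⌉ = 1791
j=15: r + 14k = 1928.539777… → ⌈·⌉ = 1929
j=16: r + 15k = 2066.095333… → ⌈·⌉ = 2067
j=17: r + 16k = 2203.650888… → ⌈·⌉ = 2204
j=18: r + 17k = 2341.206444… → ⌈·⌉ = 2342

3, 141, 278, 416, 553, 691, 829, 966, 1104, 1241, 1379, 1516, 1654, 1791, 1929, 2067, 2204, 2342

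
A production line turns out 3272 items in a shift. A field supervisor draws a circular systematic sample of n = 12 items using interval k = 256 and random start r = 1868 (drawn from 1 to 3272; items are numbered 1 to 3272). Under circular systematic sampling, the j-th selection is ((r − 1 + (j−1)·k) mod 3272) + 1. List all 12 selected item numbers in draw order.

1868, 2124, 2380, 2636, 2892, 3148, 132, 388, 644, 900, 1156, 1412

Selection 1: 1868
Selection 2: 1868 + 256 = 2124
Selection 3: 2124 + 256 = 2380
Selection 4: 2380 + 256 = 2636
Selection 5: 2636 + 256 = 2892
Selection 6: 2892 + 256 = 3148
Selection 7: 3148 + 256 = 3404 → 3404 − 3272 = 132
Selection 8: 132 + 256 = 388
Selection 9: 388 + 256 = 644
Selection 10: 644 + 256 = 900
Selection 11: 900 + 256 = 1156
Selection 12: 1156 + 256 = 1412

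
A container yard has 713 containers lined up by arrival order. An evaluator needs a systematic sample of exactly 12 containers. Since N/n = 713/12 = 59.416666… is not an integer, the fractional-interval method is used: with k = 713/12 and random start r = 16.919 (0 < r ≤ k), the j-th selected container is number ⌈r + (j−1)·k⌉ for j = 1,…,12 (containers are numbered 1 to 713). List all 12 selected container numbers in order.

j=1: r + 0k = 16.919 → ⌈·⌉ = 17
j=2: r + 1k = 76.335666… → ⌈·⌉ = 77
j=3: r + 2k = 135.752333… → ⌈·⌉ = 136
j=4: r + 3k = 195.169 → ⌈·⌉ = 196
j=5: r + 4k = 254.585666… → ⌈·⌉ = 255
j=6: r + 5k = 314.002333… → ⌈·⌉ = 315
j=7: r + 6k = 373.419 → ⌈·⌉ = 374
j=8: r + 7k = 432.835666… → ⌈·⌉ = 433
j=9: r + 8k = 492.252333… → ⌈·⌉ = 493
j=10: r + 9k = 551.669 → ⌈·⌉ = 552
j=11: r + 10k = 611.085666… → ⌈·⌉ = 612
j=12: r + 11k = 670.502333… → ⌈·⌉ = 671

17, 77, 136, 196, 255, 315, 374, 433, 493, 552, 612, 671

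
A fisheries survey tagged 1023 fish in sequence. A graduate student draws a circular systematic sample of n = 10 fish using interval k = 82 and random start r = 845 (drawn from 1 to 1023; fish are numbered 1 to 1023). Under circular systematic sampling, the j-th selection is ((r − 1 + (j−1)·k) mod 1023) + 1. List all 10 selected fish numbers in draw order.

Selection 1: 845
Selection 2: 845 + 82 = 927
Selection 3: 927 + 82 = 1009
Selection 4: 1009 + 82 = 1091 → 1091 − 1023 = 68
Selection 5: 68 + 82 = 150
Selection 6: 150 + 82 = 232
Selection 7: 232 + 82 = 314
Selection 8: 314 + 82 = 396
Selection 9: 396 + 82 = 478
Selection 10: 478 + 82 = 560

845, 927, 1009, 68, 150, 232, 314, 396, 478, 560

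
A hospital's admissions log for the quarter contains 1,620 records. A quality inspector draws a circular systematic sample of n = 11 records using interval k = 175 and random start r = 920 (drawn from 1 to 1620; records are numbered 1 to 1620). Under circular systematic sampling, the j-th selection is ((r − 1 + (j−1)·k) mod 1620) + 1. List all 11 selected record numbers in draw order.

920, 1095, 1270, 1445, 1620, 175, 350, 525, 700, 875, 1050

Selection 1: 920
Selection 2: 920 + 175 = 1095
Selection 3: 1095 + 175 = 1270
Selection 4: 1270 + 175 = 1445
Selection 5: 1445 + 175 = 1620
Selection 6: 1620 + 175 = 1795 → 1795 − 1620 = 175
Selection 7: 175 + 175 = 350
Selection 8: 350 + 175 = 525
Selection 9: 525 + 175 = 700
Selection 10: 700 + 175 = 875
Selection 11: 875 + 175 = 1050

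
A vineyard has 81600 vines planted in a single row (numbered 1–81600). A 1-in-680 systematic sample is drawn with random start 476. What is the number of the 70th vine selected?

k = 680
70th selection = r + (70−1)·k = 476 + 69×680 = 476 + 46920 = 47396

47396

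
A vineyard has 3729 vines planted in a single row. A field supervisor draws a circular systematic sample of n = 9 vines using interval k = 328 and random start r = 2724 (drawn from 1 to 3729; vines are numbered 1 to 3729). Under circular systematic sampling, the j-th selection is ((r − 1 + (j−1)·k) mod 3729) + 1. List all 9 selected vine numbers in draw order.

Selection 1: 2724
Selection 2: 2724 + 328 = 3052
Selection 3: 3052 + 328 = 3380
Selection 4: 3380 + 328 = 3708
Selection 5: 3708 + 328 = 4036 → 4036 − 3729 = 307
Selection 6: 307 + 328 = 635
Selection 7: 635 + 328 = 963
Selection 8: 963 + 328 = 1291
Selection 9: 1291 + 328 = 1619

2724, 3052, 3380, 3708, 307, 635, 963, 1291, 1619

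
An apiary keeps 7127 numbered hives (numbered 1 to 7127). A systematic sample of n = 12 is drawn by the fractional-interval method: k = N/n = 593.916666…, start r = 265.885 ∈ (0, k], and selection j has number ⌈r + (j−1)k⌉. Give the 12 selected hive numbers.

266, 860, 1454, 2048, 2642, 3236, 3830, 4424, 5018, 5612, 6206, 6799

j=1: r + 0k = 265.885 → ⌈·⌉ = 266
j=2: r + 1k = 859.801666… → ⌈·⌉ = 860
j=3: r + 2k = 1453.718333… → ⌈·⌉ = 1454
j=4: r + 3k = 2047.635 → ⌈·⌉ = 2048
j=5: r + 4k = 2641.551666… → ⌈·⌉ = 2642
j=6: r + 5k = 3235.468333… → ⌈·⌉ = 3236
j=7: r + 6k = 3829.385 → ⌈·⌉ = 3830
j=8: r + 7k = 4423.301666… → ⌈·⌉ = 4424
j=9: r + 8k = 5017.218333… → ⌈·⌉ = 5018
j=10: r + 9k = 5611.135 → ⌈·⌉ = 5612
j=11: r + 10k = 6205.051666… → ⌈·⌉ = 6206
j=12: r + 11k = 6798.968333… → ⌈·⌉ = 6799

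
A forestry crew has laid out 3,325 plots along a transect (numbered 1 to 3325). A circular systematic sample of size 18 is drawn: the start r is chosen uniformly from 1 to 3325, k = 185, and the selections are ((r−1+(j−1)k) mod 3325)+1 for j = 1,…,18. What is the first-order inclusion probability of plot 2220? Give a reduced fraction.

For each position j, as r ranges over 1…3325 the j-th selection hits every plot exactly once, so plot 2220 is selected for exactly 18 of the 3325 starts.
Inclusion probability = 18/3325.

18/3325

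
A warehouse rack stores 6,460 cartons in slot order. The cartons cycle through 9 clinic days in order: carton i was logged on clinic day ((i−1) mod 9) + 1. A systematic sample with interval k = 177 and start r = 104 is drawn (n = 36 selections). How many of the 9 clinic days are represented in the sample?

Consecutive selections differ by k = 177, so their clinic day numbers differ by 177 mod 9 = 6.
gcd(177, 9) = 3, so the sample visits 9/3 = 3 distinct residues mod 9.
Start 104 is clinic day 5; the clinic days hit are 2, 5, 8.

3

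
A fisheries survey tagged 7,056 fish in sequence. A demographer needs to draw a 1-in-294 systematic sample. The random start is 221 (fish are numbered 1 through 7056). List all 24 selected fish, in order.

221, 515, 809, 1103, 1397, 1691, 1985, 2279, 2573, 2867, 3161, 3455, 3749, 4043, 4337, 4631, 4925, 5219, 5513, 5807, 6101, 6395, 6689, 6983

fish 1: 221
fish 2: 221 + 294 = 515
fish 3: 515 + 294 = 809
fish 4: 809 + 294 = 1103
fish 5: 1103 + 294 = 1397
fish 6: 1397 + 294 = 1691
fish 7: 1691 + 294 = 1985
fish 8: 1985 + 294 = 2279
fish 9: 2279 + 294 = 2573
fish 10: 2573 + 294 = 2867
fish 11: 2867 + 294 = 3161
fish 12: 3161 + 294 = 3455
fish 13: 3455 + 294 = 3749
fish 14: 3749 + 294 = 4043
fish 15: 4043 + 294 = 4337
fish 16: 4337 + 294 = 4631
fish 17: 4631 + 294 = 4925
fish 18: 4925 + 294 = 5219
fish 19: 5219 + 294 = 5513
fish 20: 5513 + 294 = 5807
fish 21: 5807 + 294 = 6101
fish 22: 6101 + 294 = 6395
fish 23: 6395 + 294 = 6689
fish 24: 6689 + 294 = 6983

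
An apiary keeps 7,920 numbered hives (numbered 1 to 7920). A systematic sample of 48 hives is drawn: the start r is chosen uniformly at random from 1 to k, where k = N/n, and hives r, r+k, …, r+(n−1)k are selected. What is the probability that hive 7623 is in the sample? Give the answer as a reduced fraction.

1/165

k = 7920/48 = 165.
Hive 7623 is selected iff r ≡ 7623 (mod 165); exactly one such r in {1,…,165}.
Inclusion probability = 1/165.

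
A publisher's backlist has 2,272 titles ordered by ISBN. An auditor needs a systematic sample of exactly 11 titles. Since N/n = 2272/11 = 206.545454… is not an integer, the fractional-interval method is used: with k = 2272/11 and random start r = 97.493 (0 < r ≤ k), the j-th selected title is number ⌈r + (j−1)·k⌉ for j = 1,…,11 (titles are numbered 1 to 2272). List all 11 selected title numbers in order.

98, 305, 511, 718, 924, 1131, 1337, 1544, 1750, 1957, 2163

j=1: r + 0k = 97.493 → ⌈·⌉ = 98
j=2: r + 1k = 304.038454… → ⌈·⌉ = 305
j=3: r + 2k = 510.583909… → ⌈·⌉ = 511
j=4: r + 3k = 717.129363… → ⌈·⌉ = 718
j=5: r + 4k = 923.674818… → ⌈·⌉ = 924
j=6: r + 5k = 1130.220272… → ⌈·⌉ = 1131
j=7: r + 6k = 1336.765727… → ⌈·⌉ = 1337
j=8: r + 7k = 1543.311181… → ⌈·⌉ = 1544
j=9: r + 8k = 1749.856636… → ⌈·⌉ = 1750
j=10: r + 9k = 1956.402090… → ⌈·⌉ = 1957
j=11: r + 10k = 2162.947545… → ⌈·⌉ = 2163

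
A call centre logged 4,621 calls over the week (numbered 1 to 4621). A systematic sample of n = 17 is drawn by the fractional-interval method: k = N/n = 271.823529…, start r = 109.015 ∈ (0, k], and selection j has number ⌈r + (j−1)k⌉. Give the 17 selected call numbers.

110, 381, 653, 925, 1197, 1469, 1740, 2012, 2284, 2556, 2828, 3100, 3371, 3643, 3915, 4187, 4459

j=1: r + 0k = 109.015 → ⌈·⌉ = 110
j=2: r + 1k = 380.838529… → ⌈·⌉ = 381
j=3: r + 2k = 652.662058… → ⌈·⌉ = 653
j=4: r + 3k = 924.485588… → ⌈·⌉ = 925
j=5: r + 4k = 1196.309117… → ⌈·⌉ = 1197
j=6: r + 5k = 1468.132647… → ⌈·⌉ = 1469
j=7: r + 6k = 1739.956176… → ⌈·⌉ = 1740
j=8: r + 7k = 2011.779705… → ⌈·⌉ = 2012
j=9: r + 8k = 2283.603235… → ⌈·⌉ = 2284
j=10: r + 9k = 2555.426764… → ⌈·⌉ = 2556
j=11: r + 10k = 2827.250294… → ⌈·⌉ = 2828
j=12: r + 11k = 3099.073823… → ⌈·⌉ = 3100
j=13: r + 12k = 3370.897352… → ⌈·⌉ = 3371
j=14: r + 13k = 3642.720882… → ⌈·⌉ = 3643
j=15: r + 14k = 3914.544411… → ⌈·⌉ = 3915
j=16: r + 15k = 4186.367941… → ⌈·⌉ = 4187
j=17: r + 16k = 4458.191470… → ⌈·⌉ = 4459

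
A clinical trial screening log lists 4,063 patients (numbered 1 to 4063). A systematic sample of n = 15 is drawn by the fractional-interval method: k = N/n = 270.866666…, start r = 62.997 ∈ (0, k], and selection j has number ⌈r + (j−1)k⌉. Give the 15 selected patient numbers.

63, 334, 605, 876, 1147, 1418, 1689, 1960, 2230, 2501, 2772, 3043, 3314, 3585, 3856

j=1: r + 0k = 62.997 → ⌈·⌉ = 63
j=2: r + 1k = 333.863666… → ⌈·⌉ = 334
j=3: r + 2k = 604.730333… → ⌈·⌉ = 605
j=4: r + 3k = 875.597 → ⌈·⌉ = 876
j=5: r + 4k = 1146.463666… → ⌈·⌉ = 1147
j=6: r + 5k = 1417.330333… → ⌈·⌉ = 1418
j=7: r + 6k = 1688.197 → ⌈·⌉ = 1689
j=8: r + 7k = 1959.063666… → ⌈·⌉ = 1960
j=9: r + 8k = 2229.930333… → ⌈·⌉ = 2230
j=10: r + 9k = 2500.797 → ⌈·⌉ = 2501
j=11: r + 10k = 2771.663666… → ⌈·⌉ = 2772
j=12: r + 11k = 3042.530333… → ⌈·⌉ = 3043
j=13: r + 12k = 3313.397 → ⌈·⌉ = 3314
j=14: r + 13k = 3584.263666… → ⌈·⌉ = 3585
j=15: r + 14k = 3855.130333… → ⌈·⌉ = 3856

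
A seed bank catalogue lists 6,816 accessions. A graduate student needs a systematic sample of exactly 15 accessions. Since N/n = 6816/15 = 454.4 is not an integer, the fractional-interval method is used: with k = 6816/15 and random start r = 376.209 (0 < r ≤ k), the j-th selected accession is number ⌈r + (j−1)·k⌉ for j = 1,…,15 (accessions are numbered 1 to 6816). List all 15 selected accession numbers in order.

377, 831, 1286, 1740, 2194, 2649, 3103, 3558, 4012, 4466, 4921, 5375, 5830, 6284, 6738

j=1: r + 0k = 376.209 → ⌈·⌉ = 377
j=2: r + 1k = 830.609 → ⌈·⌉ = 831
j=3: r + 2k = 1285.009 → ⌈·⌉ = 1286
j=4: r + 3k = 1739.409 → ⌈·⌉ = 1740
j=5: r + 4k = 2193.809 → ⌈·⌉ = 2194
j=6: r + 5k = 2648.209 → ⌈·⌉ = 2649
j=7: r + 6k = 3102.609 → ⌈·⌉ = 3103
j=8: r + 7k = 3557.009 → ⌈·⌉ = 3558
j=9: r + 8k = 4011.409 → ⌈·⌉ = 4012
j=10: r + 9k = 4465.809 → ⌈·⌉ = 4466
j=11: r + 10k = 4920.209 → ⌈·⌉ = 4921
j=12: r + 11k = 5374.609 → ⌈·⌉ = 5375
j=13: r + 12k = 5829.009 → ⌈·⌉ = 5830
j=14: r + 13k = 6283.409 → ⌈·⌉ = 6284
j=15: r + 14k = 6737.809 → ⌈·⌉ = 6738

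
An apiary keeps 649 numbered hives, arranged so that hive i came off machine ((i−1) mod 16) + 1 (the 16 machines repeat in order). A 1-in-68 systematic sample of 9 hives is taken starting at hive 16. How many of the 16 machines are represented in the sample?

4

Consecutive selections differ by k = 68, so their machine numbers differ by 68 mod 16 = 4.
gcd(68, 16) = 4, so the sample visits 16/4 = 4 distinct residues mod 16.
Start 16 is machine 16; the machines hit are 4, 8, 12, 16.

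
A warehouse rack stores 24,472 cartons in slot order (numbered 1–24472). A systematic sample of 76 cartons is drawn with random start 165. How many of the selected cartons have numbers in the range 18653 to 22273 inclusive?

11

k = 24472/76 = 322
First selection ≥ 18653: 165 + ⌈(18653−165)/322⌉·322 = 165 + 58×322 = 18841
Last selection ≤ 22273: 165 + ⌊(22273−165)/322⌋·322 = 165 + 68×322 = 22061
Count = 68 − 58 + 1 = 11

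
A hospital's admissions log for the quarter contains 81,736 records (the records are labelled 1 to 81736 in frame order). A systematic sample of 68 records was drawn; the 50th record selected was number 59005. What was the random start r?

107

k = 81736/68 = 1202
r = 59005 − (50−1)×1202 = 59005 − 58898 = 107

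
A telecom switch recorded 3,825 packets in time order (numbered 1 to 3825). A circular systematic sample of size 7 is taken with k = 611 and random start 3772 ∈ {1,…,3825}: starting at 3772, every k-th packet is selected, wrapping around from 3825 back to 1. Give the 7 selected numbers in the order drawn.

Selection 1: 3772
Selection 2: 3772 + 611 = 4383 → 4383 − 3825 = 558
Selection 3: 558 + 611 = 1169
Selection 4: 1169 + 611 = 1780
Selection 5: 1780 + 611 = 2391
Selection 6: 2391 + 611 = 3002
Selection 7: 3002 + 611 = 3613

3772, 558, 1169, 1780, 2391, 3002, 3613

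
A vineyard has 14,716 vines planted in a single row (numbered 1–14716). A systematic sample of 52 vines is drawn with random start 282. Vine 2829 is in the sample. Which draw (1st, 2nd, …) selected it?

k = 14716/52 = 283
position = (2829 − 282)/283 + 1 = 2547/283 + 1 = 9 + 1 = 10

10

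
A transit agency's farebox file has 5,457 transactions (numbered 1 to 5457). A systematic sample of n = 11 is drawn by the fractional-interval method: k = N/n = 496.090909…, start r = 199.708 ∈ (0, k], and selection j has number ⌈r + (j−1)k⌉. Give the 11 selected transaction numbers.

200, 696, 1192, 1688, 2185, 2681, 3177, 3673, 4169, 4665, 5161

j=1: r + 0k = 199.708 → ⌈·⌉ = 200
j=2: r + 1k = 695.798909… → ⌈·⌉ = 696
j=3: r + 2k = 1191.889818… → ⌈·⌉ = 1192
j=4: r + 3k = 1687.980727… → ⌈·⌉ = 1688
j=5: r + 4k = 2184.071636… → ⌈·⌉ = 2185
j=6: r + 5k = 2680.162545… → ⌈·⌉ = 2681
j=7: r + 6k = 3176.253454… → ⌈·⌉ = 3177
j=8: r + 7k = 3672.344363… → ⌈·⌉ = 3673
j=9: r + 8k = 4168.435272… → ⌈·⌉ = 4169
j=10: r + 9k = 4664.526181… → ⌈·⌉ = 4665
j=11: r + 10k = 5160.617090… → ⌈·⌉ = 5161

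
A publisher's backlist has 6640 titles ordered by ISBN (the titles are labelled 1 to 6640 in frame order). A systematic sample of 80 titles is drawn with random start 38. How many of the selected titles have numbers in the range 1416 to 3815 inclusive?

k = 6640/80 = 83
First selection ≥ 1416: 38 + ⌈(1416−38)/83⌉·83 = 38 + 17×83 = 1449
Last selection ≤ 3815: 38 + ⌊(3815−38)/83⌋·83 = 38 + 45×83 = 3773
Count = 45 − 17 + 1 = 29

29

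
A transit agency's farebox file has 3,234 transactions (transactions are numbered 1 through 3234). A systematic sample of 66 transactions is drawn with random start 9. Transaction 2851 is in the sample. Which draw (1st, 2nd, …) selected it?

59

k = 3234/66 = 49
position = (2851 − 9)/49 + 1 = 2842/49 + 1 = 58 + 1 = 59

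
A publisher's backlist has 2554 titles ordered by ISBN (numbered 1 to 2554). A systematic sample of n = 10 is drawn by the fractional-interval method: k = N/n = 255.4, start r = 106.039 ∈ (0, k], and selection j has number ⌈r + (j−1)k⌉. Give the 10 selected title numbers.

j=1: r + 0k = 106.039 → ⌈·⌉ = 107
j=2: r + 1k = 361.439 → ⌈·⌉ = 362
j=3: r + 2k = 616.839 → ⌈·⌉ = 617
j=4: r + 3k = 872.239 → ⌈·⌉ = 873
j=5: r + 4k = 1127.639 → ⌈·⌉ = 1128
j=6: r + 5k = 1383.039 → ⌈·⌉ = 1384
j=7: r + 6k = 1638.439 → ⌈·⌉ = 1639
j=8: r + 7k = 1893.839 → ⌈·⌉ = 1894
j=9: r + 8k = 2149.239 → ⌈·⌉ = 2150
j=10: r + 9k = 2404.639 → ⌈·⌉ = 2405

107, 362, 617, 873, 1128, 1384, 1639, 1894, 2150, 2405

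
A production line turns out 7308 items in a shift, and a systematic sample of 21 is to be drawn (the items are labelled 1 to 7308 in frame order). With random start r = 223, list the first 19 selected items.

223, 571, 919, 1267, 1615, 1963, 2311, 2659, 3007, 3355, 3703, 4051, 4399, 4747, 5095, 5443, 5791, 6139, 6487

k = N/n = 7308/21 = 348
item 1: 223
item 2: 223 + 348 = 571
item 3: 571 + 348 = 919
item 4: 919 + 348 = 1267
item 5: 1267 + 348 = 1615
item 6: 1615 + 348 = 1963
item 7: 1963 + 348 = 2311
item 8: 2311 + 348 = 2659
item 9: 2659 + 348 = 3007
item 10: 3007 + 348 = 3355
item 11: 3355 + 348 = 3703
item 12: 3703 + 348 = 4051
item 13: 4051 + 348 = 4399
item 14: 4399 + 348 = 4747
item 15: 4747 + 348 = 5095
item 16: 5095 + 348 = 5443
item 17: 5443 + 348 = 5791
item 18: 5791 + 348 = 6139
item 19: 6139 + 348 = 6487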